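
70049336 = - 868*( - 80702 )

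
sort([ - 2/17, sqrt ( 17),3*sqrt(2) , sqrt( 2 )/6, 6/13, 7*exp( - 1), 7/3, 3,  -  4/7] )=[ - 4/7, - 2/17, sqrt( 2)/6, 6/13, 7/3,7*exp(-1 ), 3, sqrt( 17), 3 * sqrt( 2)] 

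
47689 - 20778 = 26911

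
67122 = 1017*66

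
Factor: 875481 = 3^1*29^2*347^1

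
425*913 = 388025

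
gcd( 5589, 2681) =1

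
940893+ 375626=1316519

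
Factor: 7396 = 2^2*43^2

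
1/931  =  1/931 = 0.00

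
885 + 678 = 1563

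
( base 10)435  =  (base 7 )1161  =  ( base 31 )E1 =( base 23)il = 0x1B3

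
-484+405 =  - 79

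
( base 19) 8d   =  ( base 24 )6L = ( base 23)74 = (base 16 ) a5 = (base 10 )165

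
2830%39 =22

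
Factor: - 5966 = - 2^1*19^1*157^1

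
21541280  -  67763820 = -46222540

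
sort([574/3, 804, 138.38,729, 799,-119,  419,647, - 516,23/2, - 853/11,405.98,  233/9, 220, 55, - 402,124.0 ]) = [ - 516,  -  402, - 119, - 853/11,23/2, 233/9, 55,124.0, 138.38,574/3,220,405.98,419  ,  647 , 729, 799 , 804 ]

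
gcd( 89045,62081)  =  1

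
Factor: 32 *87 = 2784 = 2^5*3^1*29^1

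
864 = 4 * 216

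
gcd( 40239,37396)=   1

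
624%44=8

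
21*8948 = 187908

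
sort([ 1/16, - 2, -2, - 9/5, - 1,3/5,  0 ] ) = [ - 2, - 2, - 9/5, - 1, 0,1/16,3/5]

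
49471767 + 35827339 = 85299106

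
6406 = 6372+34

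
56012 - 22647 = 33365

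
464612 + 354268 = 818880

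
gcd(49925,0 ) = 49925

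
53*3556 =188468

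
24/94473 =8/31491= 0.00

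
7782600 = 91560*85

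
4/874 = 2/437 = 0.00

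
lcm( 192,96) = 192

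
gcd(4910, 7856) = 982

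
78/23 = 3  +  9/23 = 3.39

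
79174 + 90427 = 169601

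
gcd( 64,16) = 16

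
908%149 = 14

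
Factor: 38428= 2^2*13^1*739^1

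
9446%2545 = 1811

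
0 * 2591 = 0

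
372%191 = 181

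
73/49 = 73/49 =1.49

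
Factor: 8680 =2^3*5^1*7^1*31^1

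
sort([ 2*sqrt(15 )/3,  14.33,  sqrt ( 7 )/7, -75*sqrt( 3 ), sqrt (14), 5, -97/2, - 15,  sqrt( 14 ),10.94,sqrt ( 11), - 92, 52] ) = [  -  75*sqrt( 3 ), - 92,-97/2, - 15, sqrt (7 )/7,2*sqrt( 15 )/3,sqrt (11),sqrt (14), sqrt( 14 ),5, 10.94,14.33 , 52] 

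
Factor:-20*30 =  - 600 = - 2^3*3^1*5^2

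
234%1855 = 234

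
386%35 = 1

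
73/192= 73/192 = 0.38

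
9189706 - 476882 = 8712824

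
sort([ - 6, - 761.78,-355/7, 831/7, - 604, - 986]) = [-986,-761.78 ,-604, - 355/7, - 6,831/7 ] 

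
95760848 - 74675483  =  21085365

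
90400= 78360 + 12040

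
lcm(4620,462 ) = 4620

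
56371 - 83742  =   - 27371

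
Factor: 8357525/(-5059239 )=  - 3^(-1) * 5^2*11^1*79^(-1)*21347^(  -  1)*30391^1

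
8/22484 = 2/5621 = 0.00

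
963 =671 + 292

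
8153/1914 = 4 + 497/1914=4.26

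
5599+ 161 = 5760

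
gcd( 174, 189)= 3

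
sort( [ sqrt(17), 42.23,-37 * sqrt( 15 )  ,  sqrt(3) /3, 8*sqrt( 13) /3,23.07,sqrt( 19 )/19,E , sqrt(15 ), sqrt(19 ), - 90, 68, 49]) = [-37*sqrt(15 ), - 90,sqrt(19) /19, sqrt( 3)/3, E, sqrt( 15 ),  sqrt(17 ),sqrt( 19), 8 * sqrt(13 ) /3, 23.07, 42.23, 49 , 68]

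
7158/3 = 2386 = 2386.00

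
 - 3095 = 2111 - 5206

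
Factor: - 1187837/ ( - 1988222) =2^( - 1 ) *7^1*571^ ( - 1) * 1741^( - 1) * 169691^1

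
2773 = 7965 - 5192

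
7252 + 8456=15708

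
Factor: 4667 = 13^1 * 359^1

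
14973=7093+7880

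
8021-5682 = 2339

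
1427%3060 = 1427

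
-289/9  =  -289/9 = - 32.11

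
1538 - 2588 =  - 1050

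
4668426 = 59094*79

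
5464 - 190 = 5274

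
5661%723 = 600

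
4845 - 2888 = 1957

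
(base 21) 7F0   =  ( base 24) 5LI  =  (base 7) 12630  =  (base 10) 3402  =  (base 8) 6512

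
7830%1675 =1130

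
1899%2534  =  1899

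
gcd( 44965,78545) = 115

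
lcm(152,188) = 7144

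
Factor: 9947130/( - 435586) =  - 4973565/217793= -  3^1 *5^1*251^1*1321^1*217793^( - 1 )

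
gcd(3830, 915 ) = 5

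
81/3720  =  27/1240 = 0.02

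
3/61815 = 1/20605 =0.00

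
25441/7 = 3634 + 3/7 = 3634.43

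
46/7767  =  46/7767 = 0.01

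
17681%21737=17681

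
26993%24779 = 2214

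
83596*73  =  6102508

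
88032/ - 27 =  - 29344/9= - 3260.44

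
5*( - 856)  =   - 4280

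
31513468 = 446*70658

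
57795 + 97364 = 155159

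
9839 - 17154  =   - 7315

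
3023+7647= 10670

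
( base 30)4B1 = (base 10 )3931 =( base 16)f5b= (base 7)14314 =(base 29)4JG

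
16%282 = 16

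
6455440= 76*84940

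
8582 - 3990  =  4592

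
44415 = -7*( - 6345)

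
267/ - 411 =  - 1  +  48/137 = - 0.65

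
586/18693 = 586/18693 = 0.03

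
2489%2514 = 2489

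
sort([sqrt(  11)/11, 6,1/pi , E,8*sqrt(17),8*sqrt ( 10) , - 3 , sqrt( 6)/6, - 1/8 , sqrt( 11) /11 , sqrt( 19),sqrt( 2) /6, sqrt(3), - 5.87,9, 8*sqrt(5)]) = [-5.87,  -  3, - 1/8,sqrt(2) /6  ,  sqrt (11)/11, sqrt( 11)/11,1/pi,sqrt(6) /6, sqrt(3), E, sqrt(19 ),  6 , 9, 8*sqrt( 5) , 8*sqrt(10 ),8*sqrt (17 )]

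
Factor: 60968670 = 2^1*3^1 * 5^1*7^1 * 290327^1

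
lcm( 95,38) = 190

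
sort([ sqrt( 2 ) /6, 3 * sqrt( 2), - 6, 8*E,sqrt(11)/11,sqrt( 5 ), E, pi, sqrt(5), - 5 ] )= [ - 6,-5 , sqrt( 2)/6,sqrt( 11)/11,  sqrt (5),sqrt (5 ), E, pi,3*sqrt( 2), 8 * E]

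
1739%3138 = 1739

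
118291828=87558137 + 30733691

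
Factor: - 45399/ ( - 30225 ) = 5^ ( - 2 )*13^( - 1)*31^( - 1)*37^1 * 409^1 = 15133/10075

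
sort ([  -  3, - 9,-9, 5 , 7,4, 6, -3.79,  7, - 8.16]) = [ - 9,  -  9, - 8.16 , - 3.79, - 3,4,5, 6,  7,7]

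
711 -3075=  - 2364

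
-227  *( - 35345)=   8023315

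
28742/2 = 14371 = 14371.00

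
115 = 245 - 130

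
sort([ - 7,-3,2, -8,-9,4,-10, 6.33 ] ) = [  -  10,-9,-8, - 7, - 3, 2, 4,6.33 ]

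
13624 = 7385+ 6239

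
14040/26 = 540 = 540.00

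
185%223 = 185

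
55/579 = 55/579 = 0.09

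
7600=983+6617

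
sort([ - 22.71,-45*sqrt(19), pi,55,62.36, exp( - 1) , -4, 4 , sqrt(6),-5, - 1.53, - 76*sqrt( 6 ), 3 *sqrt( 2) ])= [  -  45*sqrt (19), - 76*sqrt( 6 )  , - 22.71 , - 5, - 4,  -  1.53, exp(-1), sqrt( 6 ),  pi, 4,3*sqrt( 2), 55,  62.36 ] 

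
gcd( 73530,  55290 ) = 570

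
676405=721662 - 45257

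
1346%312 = 98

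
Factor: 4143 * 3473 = 14388639 = 3^1*23^1*151^1*1381^1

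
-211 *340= - 71740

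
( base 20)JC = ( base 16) 188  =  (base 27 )EE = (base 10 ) 392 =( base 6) 1452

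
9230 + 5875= 15105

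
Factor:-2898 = -2^1*3^2*7^1*23^1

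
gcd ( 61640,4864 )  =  8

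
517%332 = 185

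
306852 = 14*21918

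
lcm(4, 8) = 8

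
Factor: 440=2^3*5^1  *11^1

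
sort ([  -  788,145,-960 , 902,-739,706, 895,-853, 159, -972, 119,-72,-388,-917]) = [ -972 ,-960,  -  917,-853, - 788 ,-739,-388, - 72,119,145, 159, 706, 895,902]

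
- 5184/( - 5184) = 1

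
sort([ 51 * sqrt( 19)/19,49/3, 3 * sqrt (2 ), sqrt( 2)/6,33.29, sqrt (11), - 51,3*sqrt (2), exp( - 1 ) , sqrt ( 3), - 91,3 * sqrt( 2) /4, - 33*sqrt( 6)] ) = [ -91, - 33 * sqrt (6), - 51, sqrt( 2)/6,exp ( - 1),3*sqrt( 2)/4,sqrt( 3),sqrt (11),3*sqrt( 2),3*sqrt( 2),  51 * sqrt( 19)/19,49/3, 33.29 ] 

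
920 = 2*460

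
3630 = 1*3630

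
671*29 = 19459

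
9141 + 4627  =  13768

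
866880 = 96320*9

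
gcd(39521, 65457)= 1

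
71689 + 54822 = 126511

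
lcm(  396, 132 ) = 396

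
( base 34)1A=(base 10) 44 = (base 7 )62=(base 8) 54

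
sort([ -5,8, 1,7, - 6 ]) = [ - 6,-5, 1,7,8 ]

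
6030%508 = 442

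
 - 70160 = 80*( - 877)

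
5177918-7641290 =-2463372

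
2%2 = 0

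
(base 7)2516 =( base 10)944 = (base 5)12234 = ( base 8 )1660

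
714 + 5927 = 6641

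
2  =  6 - 4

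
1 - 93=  - 92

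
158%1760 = 158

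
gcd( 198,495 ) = 99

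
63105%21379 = 20347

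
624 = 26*24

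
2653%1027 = 599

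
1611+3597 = 5208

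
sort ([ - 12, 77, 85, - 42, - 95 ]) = [ - 95, - 42 , - 12,77 , 85 ] 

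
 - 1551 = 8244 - 9795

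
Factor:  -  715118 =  - 2^1*357559^1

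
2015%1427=588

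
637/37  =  17+8/37=17.22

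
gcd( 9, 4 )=1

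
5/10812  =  5/10812 = 0.00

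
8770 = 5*1754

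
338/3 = 112+2/3=112.67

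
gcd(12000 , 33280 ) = 160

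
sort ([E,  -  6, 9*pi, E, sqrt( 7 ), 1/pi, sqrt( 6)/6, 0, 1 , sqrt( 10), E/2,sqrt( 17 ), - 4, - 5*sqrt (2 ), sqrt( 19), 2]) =[ -5*sqrt( 2),-6, - 4, 0, 1/pi,  sqrt(6 ) /6, 1, E/2, 2, sqrt(7), E, E,  sqrt( 10), sqrt (17 ), sqrt( 19) , 9*pi]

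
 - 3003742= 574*( - 5233 )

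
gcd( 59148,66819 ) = 3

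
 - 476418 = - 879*542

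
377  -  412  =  -35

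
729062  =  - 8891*( - 82 ) 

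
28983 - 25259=3724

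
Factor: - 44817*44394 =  - 2^1*3^2*  7^2* 151^1 * 14939^1 = - 1989605898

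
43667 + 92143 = 135810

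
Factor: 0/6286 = 0^1  =  0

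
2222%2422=2222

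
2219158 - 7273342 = - 5054184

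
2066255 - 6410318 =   -  4344063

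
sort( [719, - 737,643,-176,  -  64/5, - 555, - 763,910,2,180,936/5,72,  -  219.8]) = [ - 763, - 737, - 555, - 219.8, - 176, - 64/5,2,72, 180, 936/5,643 , 719,910]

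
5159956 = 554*9314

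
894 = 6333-5439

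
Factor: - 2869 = - 19^1*151^1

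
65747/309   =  65747/309 = 212.77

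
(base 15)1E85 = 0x19fa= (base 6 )50442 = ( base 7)25250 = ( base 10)6650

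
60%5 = 0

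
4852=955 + 3897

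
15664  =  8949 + 6715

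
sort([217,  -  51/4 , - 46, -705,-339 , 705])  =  [ - 705, - 339 ,-46, - 51/4,217, 705 ] 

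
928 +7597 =8525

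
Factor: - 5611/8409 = -3^ ( - 1)*31^1 * 181^1 * 2803^( - 1)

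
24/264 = 1/11 = 0.09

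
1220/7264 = 305/1816=0.17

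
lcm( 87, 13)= 1131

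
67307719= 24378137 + 42929582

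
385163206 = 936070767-550907561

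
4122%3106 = 1016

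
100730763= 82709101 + 18021662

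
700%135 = 25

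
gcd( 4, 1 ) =1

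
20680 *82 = 1695760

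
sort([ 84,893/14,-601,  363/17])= [ - 601,363/17,893/14, 84]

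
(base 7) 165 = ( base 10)96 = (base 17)5B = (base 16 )60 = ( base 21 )4C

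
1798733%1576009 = 222724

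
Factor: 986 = 2^1*17^1*29^1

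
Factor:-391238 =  - 2^1*17^1*37^1*311^1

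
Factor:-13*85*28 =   -  2^2*5^1*7^1*13^1*17^1 = - 30940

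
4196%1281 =353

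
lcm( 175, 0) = 0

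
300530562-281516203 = 19014359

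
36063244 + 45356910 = 81420154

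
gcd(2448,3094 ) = 34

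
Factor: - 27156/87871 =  - 2^2*3^1*7^( - 1 ) * 31^1*73^1*12553^(-1 ) 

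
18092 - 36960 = -18868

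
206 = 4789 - 4583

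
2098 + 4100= 6198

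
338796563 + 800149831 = 1138946394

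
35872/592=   60+22/37= 60.59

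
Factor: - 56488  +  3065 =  - 53423 = - 41^1*1303^1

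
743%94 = 85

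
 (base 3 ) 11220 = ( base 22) 60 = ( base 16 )84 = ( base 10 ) 132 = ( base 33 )40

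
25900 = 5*5180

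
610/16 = 38 + 1/8 = 38.12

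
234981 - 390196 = - 155215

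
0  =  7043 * 0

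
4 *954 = 3816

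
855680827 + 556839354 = 1412520181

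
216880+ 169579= 386459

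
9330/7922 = 4665/3961 = 1.18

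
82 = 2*41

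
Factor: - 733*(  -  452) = 2^2*113^1*733^1 = 331316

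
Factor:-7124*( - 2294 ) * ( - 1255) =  - 20509782280 = - 2^3*5^1*13^1*31^1*37^1*137^1*251^1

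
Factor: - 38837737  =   - 38837737^1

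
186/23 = 186/23 = 8.09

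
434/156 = 2 + 61/78 = 2.78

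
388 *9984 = 3873792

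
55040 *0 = 0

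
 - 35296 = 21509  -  56805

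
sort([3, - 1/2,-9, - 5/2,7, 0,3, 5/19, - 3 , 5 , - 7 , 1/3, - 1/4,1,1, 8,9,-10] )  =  [ - 10 , - 9, - 7, - 3, - 5/2, - 1/2, - 1/4,0,5/19, 1/3, 1, 1, 3,3, 5,7,8,9]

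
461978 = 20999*22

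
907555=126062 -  - 781493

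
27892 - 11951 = 15941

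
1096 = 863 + 233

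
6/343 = 6/343 =0.02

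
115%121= 115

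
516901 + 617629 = 1134530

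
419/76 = 5 + 39/76  =  5.51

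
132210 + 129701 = 261911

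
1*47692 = 47692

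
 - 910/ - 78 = 35/3 = 11.67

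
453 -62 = 391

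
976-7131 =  - 6155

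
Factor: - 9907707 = - 3^1 * 3302569^1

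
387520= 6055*64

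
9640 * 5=48200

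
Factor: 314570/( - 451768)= - 2^( - 2)*5^1*83^1*149^( - 1) = - 415/596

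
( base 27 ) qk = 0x2D2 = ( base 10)722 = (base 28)PM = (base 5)10342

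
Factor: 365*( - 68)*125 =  - 3102500 = - 2^2*5^4*17^1*73^1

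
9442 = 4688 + 4754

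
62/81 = 62/81= 0.77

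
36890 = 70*527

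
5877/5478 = 1 + 133/1826 = 1.07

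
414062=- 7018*(-59) 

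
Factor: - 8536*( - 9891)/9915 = 28143192/3305= 2^3*3^1*5^( - 1 )*7^1*11^1*97^1*157^1*661^( - 1)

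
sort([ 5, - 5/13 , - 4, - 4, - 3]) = [ - 4, - 4, - 3, - 5/13, 5] 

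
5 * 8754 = 43770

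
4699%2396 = 2303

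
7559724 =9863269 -2303545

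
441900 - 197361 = 244539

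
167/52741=167/52741 = 0.00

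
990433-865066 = 125367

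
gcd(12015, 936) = 9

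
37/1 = 37 = 37.00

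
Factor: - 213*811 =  - 3^1*71^1*811^1=- 172743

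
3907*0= 0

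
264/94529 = 264/94529= 0.00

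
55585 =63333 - 7748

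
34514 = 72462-37948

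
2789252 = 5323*524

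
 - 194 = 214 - 408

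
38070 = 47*810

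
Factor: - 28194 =  -  2^1 *3^1*37^1*127^1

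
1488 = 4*372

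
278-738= - 460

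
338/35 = 338/35  =  9.66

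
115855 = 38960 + 76895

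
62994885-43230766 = 19764119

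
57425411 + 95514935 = 152940346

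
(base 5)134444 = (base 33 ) 55e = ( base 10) 5624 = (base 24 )9i8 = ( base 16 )15f8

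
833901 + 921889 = 1755790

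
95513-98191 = - 2678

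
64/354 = 32/177= 0.18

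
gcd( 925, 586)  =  1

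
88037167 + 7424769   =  95461936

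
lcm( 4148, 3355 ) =228140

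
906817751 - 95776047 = 811041704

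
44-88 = -44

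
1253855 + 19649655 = 20903510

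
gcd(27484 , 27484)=27484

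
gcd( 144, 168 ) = 24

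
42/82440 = 7/13740 = 0.00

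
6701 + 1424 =8125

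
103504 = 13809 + 89695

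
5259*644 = 3386796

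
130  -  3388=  - 3258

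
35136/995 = 35+311/995 = 35.31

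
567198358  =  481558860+85639498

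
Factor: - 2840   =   - 2^3*5^1 * 71^1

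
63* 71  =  4473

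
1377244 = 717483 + 659761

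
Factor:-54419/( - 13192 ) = 2^(  -  3 )*17^ (-1)*97^(  -  1 )*54419^1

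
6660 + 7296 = 13956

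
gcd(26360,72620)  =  20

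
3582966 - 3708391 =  -125425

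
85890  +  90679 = 176569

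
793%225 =118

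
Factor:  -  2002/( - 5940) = 2^(  -  1 ) * 3^( - 3 )*5^ ( - 1 )*7^1*13^1=91/270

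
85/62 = 1+23/62  =  1.37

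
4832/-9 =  - 537 + 1/9 = - 536.89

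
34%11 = 1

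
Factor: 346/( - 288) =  - 2^(- 4 )*3^( - 2)*173^1 = - 173/144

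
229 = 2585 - 2356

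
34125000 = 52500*650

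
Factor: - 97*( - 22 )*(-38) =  - 2^2*11^1*19^1*97^1 = - 81092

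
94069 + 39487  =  133556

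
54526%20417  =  13692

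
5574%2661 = 252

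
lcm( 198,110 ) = 990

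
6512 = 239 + 6273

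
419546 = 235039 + 184507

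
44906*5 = 224530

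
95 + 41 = 136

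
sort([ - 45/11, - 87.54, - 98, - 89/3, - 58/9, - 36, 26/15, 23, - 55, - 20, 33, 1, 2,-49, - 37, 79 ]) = [-98,-87.54, -55, - 49 , - 37, - 36, - 89/3, - 20 , - 58/9, - 45/11, 1,26/15, 2,23,33, 79]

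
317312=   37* 8576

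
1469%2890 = 1469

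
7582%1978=1648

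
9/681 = 3/227= 0.01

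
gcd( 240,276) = 12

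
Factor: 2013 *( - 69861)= -3^2*11^2*29^1*61^1*73^1 = -140630193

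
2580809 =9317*277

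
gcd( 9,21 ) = 3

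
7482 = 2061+5421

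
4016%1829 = 358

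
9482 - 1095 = 8387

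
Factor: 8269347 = 3^1 * 97^1*157^1 *181^1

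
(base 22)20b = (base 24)1GJ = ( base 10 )979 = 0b1111010011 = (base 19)2DA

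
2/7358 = 1/3679 = 0.00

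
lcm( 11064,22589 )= 542136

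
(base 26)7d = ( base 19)A5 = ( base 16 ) c3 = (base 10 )195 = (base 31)69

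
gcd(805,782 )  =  23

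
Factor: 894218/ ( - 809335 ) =-2^1 * 5^( - 1 ) * 13^1*157^( - 1 )  *163^1*211^1 * 1031^( - 1) 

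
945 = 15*63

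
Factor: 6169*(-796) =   -  4910524=- 2^2*31^1*199^2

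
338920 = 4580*74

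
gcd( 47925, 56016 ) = 9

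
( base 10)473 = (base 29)G9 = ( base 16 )1D9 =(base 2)111011001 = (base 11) 3A0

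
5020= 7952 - 2932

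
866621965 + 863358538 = 1729980503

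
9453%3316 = 2821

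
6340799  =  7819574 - 1478775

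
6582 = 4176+2406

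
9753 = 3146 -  - 6607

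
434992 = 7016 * 62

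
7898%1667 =1230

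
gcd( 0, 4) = 4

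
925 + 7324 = 8249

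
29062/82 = 14531/41 = 354.41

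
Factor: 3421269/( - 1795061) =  - 3^2*380141^1*1795061^(-1) 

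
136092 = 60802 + 75290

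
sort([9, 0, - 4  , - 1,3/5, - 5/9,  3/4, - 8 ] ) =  [- 8, - 4, - 1 , - 5/9,0, 3/5, 3/4,9 ] 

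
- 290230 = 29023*( - 10) 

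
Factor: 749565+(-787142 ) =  - 37577 = -  53^1 * 709^1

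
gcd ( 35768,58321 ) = 1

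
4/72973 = 4/72973 =0.00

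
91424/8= 11428 = 11428.00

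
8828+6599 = 15427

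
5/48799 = 5/48799 = 0.00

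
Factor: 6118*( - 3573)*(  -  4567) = 2^1*3^2*7^1*19^1 *23^1 * 397^1*4567^1 = 99832857138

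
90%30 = 0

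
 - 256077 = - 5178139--4922062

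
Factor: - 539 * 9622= - 2^1*7^2  *11^1*17^1 * 283^1=- 5186258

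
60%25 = 10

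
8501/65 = 130+51/65 = 130.78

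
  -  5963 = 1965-7928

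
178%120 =58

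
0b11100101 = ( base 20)b9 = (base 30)7J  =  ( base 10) 229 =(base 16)E5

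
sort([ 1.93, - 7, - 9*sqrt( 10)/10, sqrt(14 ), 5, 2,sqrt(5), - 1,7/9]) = [- 7, - 9*sqrt( 10 ) /10 , - 1,7/9, 1.93, 2, sqrt(5 ),sqrt(14 ), 5] 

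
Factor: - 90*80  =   - 7200 =-2^5*3^2*5^2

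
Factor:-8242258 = -2^1*131^1*163^1*193^1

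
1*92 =92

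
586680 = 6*97780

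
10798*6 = 64788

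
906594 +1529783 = 2436377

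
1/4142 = 1/4142 = 0.00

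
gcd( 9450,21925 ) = 25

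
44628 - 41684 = 2944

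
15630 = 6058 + 9572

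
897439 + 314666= 1212105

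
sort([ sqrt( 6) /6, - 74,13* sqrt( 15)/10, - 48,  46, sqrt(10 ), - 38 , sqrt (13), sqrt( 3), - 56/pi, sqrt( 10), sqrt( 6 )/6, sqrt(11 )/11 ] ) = [-74 , - 48, - 38, - 56/pi,sqrt( 11)/11, sqrt( 6)/6, sqrt(6 ) /6, sqrt( 3 ), sqrt ( 10), sqrt(10), sqrt( 13), 13*sqrt( 15 )/10,  46]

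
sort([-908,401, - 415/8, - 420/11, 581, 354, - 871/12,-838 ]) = [ - 908, - 838, - 871/12, - 415/8, - 420/11,354, 401,  581] 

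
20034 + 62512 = 82546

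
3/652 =3/652  =  0.00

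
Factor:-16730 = -2^1* 5^1*7^1* 239^1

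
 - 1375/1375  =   - 1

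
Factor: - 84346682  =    -  2^1* 7^1 * 73^1*82531^1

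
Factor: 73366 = 2^1 * 36683^1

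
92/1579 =92/1579 =0.06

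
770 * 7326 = 5641020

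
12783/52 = 12783/52 = 245.83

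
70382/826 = 85 + 86/413  =  85.21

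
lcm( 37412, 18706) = 37412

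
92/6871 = 92/6871 = 0.01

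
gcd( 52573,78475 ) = 1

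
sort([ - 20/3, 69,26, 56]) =[ - 20/3, 26 , 56,69]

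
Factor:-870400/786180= -2^9*3^(- 1 )*5^1*17^1*13103^( - 1) =- 43520/39309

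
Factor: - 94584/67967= - 2^3*3^1*7^1*563^1*67967^( - 1)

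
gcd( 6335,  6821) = 1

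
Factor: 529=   23^2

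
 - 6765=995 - 7760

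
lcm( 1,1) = 1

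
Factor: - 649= - 11^1*59^1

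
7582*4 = 30328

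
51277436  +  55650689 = 106928125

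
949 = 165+784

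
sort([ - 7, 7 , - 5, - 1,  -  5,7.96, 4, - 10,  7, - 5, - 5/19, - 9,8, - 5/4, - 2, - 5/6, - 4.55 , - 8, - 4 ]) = [ - 10 ,-9 , - 8, - 7,-5,-5,- 5, - 4.55, - 4,- 2 , - 5/4, - 1, - 5/6, - 5/19,4,7,7, 7.96,8] 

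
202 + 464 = 666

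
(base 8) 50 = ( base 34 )16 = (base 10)40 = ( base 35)15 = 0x28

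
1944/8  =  243 = 243.00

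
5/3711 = 5/3711 = 0.00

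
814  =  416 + 398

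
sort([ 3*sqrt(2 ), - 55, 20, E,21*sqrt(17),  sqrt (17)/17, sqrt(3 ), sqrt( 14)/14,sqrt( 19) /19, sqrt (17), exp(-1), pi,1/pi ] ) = [-55,sqrt( 19)/19,sqrt( 17)/17, sqrt ( 14 )/14,1/pi, exp(-1),sqrt( 3 ) , E,pi, sqrt(17), 3 * sqrt (2), 20, 21*sqrt(17) ] 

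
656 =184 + 472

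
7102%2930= 1242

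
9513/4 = 9513/4 = 2378.25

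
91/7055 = 91/7055 = 0.01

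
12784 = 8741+4043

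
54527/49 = 1112+39/49  =  1112.80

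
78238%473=193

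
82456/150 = 41228/75 = 549.71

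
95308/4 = 23827 = 23827.00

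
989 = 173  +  816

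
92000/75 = 3680/3 = 1226.67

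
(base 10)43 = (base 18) 27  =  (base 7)61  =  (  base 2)101011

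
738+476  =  1214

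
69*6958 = 480102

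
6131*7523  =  46123513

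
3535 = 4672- 1137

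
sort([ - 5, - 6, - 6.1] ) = [-6.1, - 6,-5]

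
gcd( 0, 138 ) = 138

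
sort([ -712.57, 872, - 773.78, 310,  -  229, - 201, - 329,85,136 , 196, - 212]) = [ - 773.78 , - 712.57, - 329, - 229, -212, - 201, 85,136,196, 310, 872]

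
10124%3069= 917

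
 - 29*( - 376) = 10904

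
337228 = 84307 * 4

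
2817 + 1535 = 4352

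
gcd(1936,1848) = 88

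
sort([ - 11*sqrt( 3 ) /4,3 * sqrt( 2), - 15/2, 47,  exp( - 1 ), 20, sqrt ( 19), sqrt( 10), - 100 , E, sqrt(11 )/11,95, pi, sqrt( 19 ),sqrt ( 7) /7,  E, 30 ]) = [ - 100, -15/2, - 11 * sqrt( 3) /4,sqrt( 11)/11,exp( - 1 ),sqrt( 7 )/7 , E, E, pi,sqrt( 10 ),3 * sqrt( 2),  sqrt( 19), sqrt ( 19), 20, 30,47,95] 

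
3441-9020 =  - 5579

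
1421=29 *49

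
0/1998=0=0.00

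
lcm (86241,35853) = 3190917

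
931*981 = 913311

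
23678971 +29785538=53464509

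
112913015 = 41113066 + 71799949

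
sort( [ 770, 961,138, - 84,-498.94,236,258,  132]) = [ - 498.94, - 84, 132, 138, 236, 258 , 770, 961]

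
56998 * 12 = 683976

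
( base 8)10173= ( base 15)13b4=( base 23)7ma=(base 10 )4219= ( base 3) 12210021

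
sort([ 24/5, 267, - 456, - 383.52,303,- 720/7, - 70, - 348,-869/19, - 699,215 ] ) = [ - 699, - 456,-383.52,-348, - 720/7, - 70,- 869/19, 24/5 , 215,267, 303] 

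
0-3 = - 3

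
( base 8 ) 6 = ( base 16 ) 6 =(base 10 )6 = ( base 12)6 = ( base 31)6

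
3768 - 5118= - 1350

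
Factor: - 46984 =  - 2^3*7^1*839^1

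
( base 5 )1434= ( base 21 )bd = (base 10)244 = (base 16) F4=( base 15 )114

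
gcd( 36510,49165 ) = 5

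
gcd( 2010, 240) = 30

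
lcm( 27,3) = 27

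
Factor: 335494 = 2^1*167747^1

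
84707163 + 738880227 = 823587390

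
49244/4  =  12311 = 12311.00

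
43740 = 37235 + 6505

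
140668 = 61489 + 79179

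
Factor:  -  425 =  - 5^2*17^1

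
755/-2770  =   - 1 +403/554=- 0.27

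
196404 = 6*32734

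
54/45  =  1 + 1/5 = 1.20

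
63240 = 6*10540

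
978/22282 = 489/11141 = 0.04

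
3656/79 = 46 + 22/79=46.28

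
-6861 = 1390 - 8251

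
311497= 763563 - 452066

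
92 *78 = 7176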